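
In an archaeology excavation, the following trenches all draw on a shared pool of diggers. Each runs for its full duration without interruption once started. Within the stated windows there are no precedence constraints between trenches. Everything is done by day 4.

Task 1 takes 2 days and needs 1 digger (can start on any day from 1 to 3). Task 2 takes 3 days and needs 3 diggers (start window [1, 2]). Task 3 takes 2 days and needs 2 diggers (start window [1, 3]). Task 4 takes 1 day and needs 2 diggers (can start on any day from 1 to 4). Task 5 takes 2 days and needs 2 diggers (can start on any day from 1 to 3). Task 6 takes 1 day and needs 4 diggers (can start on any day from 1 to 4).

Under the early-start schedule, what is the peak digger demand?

14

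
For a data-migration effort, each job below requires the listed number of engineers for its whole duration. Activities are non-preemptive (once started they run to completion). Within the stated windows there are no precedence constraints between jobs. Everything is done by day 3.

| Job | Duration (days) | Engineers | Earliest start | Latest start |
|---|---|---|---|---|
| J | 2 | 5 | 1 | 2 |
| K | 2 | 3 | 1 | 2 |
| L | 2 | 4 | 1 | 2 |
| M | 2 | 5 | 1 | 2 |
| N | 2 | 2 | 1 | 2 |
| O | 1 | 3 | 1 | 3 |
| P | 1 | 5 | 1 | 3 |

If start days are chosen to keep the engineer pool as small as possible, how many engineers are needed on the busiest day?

19

Early-start (J@1, K@1, L@1, M@1, N@1, O@1, P@1) gives peak 27: d1:27  d2:19  d3:0.
Shift O→3, P→3.
Schedule J@1, K@1, L@1, M@1, N@1, O@3, P@3: d1:19  d2:19  d3:8 — peak 19.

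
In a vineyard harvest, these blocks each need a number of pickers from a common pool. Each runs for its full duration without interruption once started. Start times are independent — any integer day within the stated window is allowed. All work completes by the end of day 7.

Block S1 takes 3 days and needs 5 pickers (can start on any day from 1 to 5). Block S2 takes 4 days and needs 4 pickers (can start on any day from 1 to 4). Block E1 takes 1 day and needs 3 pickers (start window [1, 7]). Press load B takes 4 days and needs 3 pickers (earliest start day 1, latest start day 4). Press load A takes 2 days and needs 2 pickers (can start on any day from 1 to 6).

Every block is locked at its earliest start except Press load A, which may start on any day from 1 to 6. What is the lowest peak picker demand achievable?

Press load A@1: d1:17  d2:14  d3:12  d4:7  d5:0  d6:0  d7:0 → peak 17
Press load A@2: d1:15  d2:14  d3:14  d4:7  d5:0  d6:0  d7:0 → peak 15
Press load A@3: d1:15  d2:12  d3:14  d4:9  d5:0  d6:0  d7:0 → peak 15
Press load A@4: d1:15  d2:12  d3:12  d4:9  d5:2  d6:0  d7:0 → peak 15
Press load A@5: d1:15  d2:12  d3:12  d4:7  d5:2  d6:2  d7:0 → peak 15
Press load A@6: d1:15  d2:12  d3:12  d4:7  d5:0  d6:2  d7:2 → peak 15
Best is Press load A@2, peak 15.

15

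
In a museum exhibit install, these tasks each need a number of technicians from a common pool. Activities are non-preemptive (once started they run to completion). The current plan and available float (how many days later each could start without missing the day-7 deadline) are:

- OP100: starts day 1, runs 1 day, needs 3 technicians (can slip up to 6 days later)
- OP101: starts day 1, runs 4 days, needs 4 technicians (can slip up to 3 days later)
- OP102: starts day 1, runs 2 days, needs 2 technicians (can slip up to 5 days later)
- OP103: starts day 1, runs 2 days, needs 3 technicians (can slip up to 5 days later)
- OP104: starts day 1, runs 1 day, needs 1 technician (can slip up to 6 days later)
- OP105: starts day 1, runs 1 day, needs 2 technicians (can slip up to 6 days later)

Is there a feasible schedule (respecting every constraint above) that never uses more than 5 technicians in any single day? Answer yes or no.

yes

Schedule OP100@1, OP101@2, OP102@6, OP103@6, OP104@2, OP105@1: d1:5  d2:5  d3:4  d4:4  d5:4  d6:5  d7:5 — peak 5 ≤ 5.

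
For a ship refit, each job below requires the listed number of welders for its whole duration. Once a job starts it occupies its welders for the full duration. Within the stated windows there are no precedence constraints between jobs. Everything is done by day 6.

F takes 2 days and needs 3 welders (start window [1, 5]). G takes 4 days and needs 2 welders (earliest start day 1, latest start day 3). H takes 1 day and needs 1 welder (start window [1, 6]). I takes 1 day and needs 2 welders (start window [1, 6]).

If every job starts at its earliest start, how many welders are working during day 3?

At early start, day 3 has: G.
Demand: 2 = 2.

2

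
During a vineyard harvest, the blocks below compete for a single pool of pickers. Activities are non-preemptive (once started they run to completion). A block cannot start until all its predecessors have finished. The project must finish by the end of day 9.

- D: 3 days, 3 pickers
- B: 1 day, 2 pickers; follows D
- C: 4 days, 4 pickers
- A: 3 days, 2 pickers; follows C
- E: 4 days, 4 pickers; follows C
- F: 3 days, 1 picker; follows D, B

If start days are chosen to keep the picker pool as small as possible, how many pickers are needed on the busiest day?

7

Schedule D@1, B@4, C@1, A@5, E@5, F@5: d1:7  d2:7  d3:7  d4:6  d5:7  d6:7  d7:7  d8:4  d9:0 — peak 7.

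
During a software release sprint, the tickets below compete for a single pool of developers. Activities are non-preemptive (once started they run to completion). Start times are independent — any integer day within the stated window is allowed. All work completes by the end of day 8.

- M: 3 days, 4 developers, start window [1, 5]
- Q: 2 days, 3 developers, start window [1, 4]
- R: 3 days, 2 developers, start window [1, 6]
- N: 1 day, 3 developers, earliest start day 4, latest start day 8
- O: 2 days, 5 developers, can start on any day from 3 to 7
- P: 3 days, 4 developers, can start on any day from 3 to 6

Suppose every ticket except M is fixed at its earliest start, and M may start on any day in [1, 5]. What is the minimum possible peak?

M@1: d1:9  d2:9  d3:15  d4:12  d5:4  d6:0  d7:0  d8:0 → peak 15
M@2: d1:5  d2:9  d3:15  d4:16  d5:4  d6:0  d7:0  d8:0 → peak 16
M@3: d1:5  d2:5  d3:15  d4:16  d5:8  d6:0  d7:0  d8:0 → peak 16
M@4: d1:5  d2:5  d3:11  d4:16  d5:8  d6:4  d7:0  d8:0 → peak 16
M@5: d1:5  d2:5  d3:11  d4:12  d5:8  d6:4  d7:4  d8:0 → peak 12
Best is M@5, peak 12.

12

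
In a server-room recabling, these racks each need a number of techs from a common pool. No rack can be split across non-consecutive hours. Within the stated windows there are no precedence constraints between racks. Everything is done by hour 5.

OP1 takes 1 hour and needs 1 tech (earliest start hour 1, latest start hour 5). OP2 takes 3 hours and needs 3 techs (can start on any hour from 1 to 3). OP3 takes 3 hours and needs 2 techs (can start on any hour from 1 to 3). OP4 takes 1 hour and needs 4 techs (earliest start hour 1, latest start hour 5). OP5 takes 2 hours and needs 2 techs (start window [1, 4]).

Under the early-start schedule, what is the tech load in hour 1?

At early start, hour 1 has: OP1, OP2, OP3, OP4, OP5.
Demand: 1 + 3 + 2 + 4 + 2 = 12.

12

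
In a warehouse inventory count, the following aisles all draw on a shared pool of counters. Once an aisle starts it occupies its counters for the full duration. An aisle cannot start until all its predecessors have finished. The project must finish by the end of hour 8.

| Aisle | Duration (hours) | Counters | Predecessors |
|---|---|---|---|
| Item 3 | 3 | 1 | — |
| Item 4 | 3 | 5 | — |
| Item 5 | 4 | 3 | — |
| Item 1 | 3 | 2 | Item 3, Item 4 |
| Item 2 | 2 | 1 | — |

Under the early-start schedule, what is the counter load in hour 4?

At early start, hour 4 has: Item 5, Item 1.
Demand: 3 + 2 = 5.

5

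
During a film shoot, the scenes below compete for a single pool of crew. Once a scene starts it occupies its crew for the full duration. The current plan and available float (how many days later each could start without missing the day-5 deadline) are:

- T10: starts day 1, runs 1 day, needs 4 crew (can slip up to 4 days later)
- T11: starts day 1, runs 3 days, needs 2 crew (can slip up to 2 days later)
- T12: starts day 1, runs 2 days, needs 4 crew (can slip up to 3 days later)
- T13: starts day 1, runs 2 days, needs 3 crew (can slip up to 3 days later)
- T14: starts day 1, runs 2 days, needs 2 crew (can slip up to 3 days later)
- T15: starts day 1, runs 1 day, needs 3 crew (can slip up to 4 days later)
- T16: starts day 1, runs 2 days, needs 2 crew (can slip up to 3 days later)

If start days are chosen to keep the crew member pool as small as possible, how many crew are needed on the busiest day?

8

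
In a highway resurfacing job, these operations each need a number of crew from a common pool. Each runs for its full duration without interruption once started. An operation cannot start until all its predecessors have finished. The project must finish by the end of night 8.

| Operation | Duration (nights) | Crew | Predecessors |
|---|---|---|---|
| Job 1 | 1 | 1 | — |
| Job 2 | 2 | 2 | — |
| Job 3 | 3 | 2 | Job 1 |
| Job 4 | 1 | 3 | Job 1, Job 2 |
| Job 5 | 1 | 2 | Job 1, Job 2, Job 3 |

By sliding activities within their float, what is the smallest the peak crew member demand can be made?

3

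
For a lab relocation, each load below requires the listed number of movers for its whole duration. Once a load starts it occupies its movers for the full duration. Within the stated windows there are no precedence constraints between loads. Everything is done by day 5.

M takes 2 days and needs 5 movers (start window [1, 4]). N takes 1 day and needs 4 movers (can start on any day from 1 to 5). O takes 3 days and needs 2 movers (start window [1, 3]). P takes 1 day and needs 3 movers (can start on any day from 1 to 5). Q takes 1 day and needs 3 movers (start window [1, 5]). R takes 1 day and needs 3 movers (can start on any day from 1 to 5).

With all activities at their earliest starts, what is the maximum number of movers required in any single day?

Early-start schedule: M@1, N@1, O@1, P@1, Q@1, R@1.
Load per day: day 1: 20, day 2: 7, day 3: 2, day 4: 0, day 5: 0.
Peak is 20.

20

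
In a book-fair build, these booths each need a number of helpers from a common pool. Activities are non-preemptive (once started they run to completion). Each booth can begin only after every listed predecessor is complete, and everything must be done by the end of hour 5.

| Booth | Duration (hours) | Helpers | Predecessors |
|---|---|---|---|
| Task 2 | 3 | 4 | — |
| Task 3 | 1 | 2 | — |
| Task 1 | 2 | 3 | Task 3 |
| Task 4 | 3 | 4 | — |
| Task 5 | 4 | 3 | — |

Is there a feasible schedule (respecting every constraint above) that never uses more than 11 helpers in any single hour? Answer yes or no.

yes

Schedule Task 2@1, Task 3@1, Task 1@4, Task 4@1, Task 5@2: h1:10  h2:11  h3:11  h4:6  h5:6 — peak 11 ≤ 11.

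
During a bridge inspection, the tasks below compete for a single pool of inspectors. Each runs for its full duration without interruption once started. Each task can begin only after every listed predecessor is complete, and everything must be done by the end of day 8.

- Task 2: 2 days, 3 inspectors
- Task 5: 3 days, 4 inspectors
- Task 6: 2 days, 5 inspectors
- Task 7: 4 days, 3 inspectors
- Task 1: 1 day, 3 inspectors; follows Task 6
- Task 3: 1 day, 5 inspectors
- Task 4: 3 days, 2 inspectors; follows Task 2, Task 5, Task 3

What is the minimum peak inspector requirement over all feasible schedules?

8

Early-start (Task 2@1, Task 5@1, Task 6@1, Task 7@1, Task 1@3, Task 3@1, Task 4@4) gives peak 20: d1:20  d2:15  d3:10  d4:5  d5:2  d6:2  d7:0  d8:0.
Shift Task 5→3, Task 6→6, Task 7→2, Task 1→8, Task 4→6.
Schedule Task 2@1, Task 5@3, Task 6@6, Task 7@2, Task 1@8, Task 3@1, Task 4@6: d1:8  d2:6  d3:7  d4:7  d5:7  d6:7  d7:7  d8:5 — peak 8.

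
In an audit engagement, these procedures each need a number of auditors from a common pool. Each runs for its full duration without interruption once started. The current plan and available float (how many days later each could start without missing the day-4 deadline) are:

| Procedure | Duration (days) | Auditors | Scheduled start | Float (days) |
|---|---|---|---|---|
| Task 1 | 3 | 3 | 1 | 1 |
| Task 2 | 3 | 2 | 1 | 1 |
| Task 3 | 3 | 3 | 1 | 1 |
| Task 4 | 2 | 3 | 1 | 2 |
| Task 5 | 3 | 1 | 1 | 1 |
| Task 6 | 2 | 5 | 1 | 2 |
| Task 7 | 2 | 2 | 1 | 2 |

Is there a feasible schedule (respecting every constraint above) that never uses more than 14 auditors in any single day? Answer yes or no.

yes

Schedule Task 1@1, Task 2@1, Task 3@1, Task 4@1, Task 5@1, Task 6@3, Task 7@1: d1:14  d2:14  d3:14  d4:5 — peak 14 ≤ 14.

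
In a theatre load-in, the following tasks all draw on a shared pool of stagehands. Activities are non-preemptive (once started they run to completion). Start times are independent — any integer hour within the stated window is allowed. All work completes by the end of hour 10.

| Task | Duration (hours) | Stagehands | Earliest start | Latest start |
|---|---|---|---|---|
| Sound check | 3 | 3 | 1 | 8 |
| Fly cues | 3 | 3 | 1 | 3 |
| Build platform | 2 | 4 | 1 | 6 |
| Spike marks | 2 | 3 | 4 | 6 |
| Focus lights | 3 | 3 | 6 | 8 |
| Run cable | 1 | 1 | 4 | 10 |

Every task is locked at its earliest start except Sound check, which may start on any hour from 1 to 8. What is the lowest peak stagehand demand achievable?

7

Sound check@1: h1:10  h2:10  h3:6  h4:4  h5:3  h6:3  h7:3  h8:3  h9:0  h10:0 → peak 10
Sound check@2: h1:7  h2:10  h3:6  h4:7  h5:3  h6:3  h7:3  h8:3  h9:0  h10:0 → peak 10
Sound check@3: h1:7  h2:7  h3:6  h4:7  h5:6  h6:3  h7:3  h8:3  h9:0  h10:0 → peak 7
Sound check@4: h1:7  h2:7  h3:3  h4:7  h5:6  h6:6  h7:3  h8:3  h9:0  h10:0 → peak 7
Sound check@5: h1:7  h2:7  h3:3  h4:4  h5:6  h6:6  h7:6  h8:3  h9:0  h10:0 → peak 7
Sound check@6: h1:7  h2:7  h3:3  h4:4  h5:3  h6:6  h7:6  h8:6  h9:0  h10:0 → peak 7
Sound check@7: h1:7  h2:7  h3:3  h4:4  h5:3  h6:3  h7:6  h8:6  h9:3  h10:0 → peak 7
Sound check@8: h1:7  h2:7  h3:3  h4:4  h5:3  h6:3  h7:3  h8:6  h9:3  h10:3 → peak 7
Best is Sound check@3, peak 7.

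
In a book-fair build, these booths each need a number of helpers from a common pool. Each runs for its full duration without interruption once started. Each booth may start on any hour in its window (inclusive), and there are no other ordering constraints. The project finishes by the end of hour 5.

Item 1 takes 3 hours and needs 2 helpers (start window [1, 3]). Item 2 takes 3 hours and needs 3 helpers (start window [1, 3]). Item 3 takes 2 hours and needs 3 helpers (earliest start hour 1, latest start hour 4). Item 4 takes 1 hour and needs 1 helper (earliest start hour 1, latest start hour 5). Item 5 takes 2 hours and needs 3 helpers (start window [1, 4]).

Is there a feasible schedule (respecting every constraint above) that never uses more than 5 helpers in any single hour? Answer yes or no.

no

Total helper-hours = 28; over 5 hours the average is 28/5 > 5, so some hour must exceed 5.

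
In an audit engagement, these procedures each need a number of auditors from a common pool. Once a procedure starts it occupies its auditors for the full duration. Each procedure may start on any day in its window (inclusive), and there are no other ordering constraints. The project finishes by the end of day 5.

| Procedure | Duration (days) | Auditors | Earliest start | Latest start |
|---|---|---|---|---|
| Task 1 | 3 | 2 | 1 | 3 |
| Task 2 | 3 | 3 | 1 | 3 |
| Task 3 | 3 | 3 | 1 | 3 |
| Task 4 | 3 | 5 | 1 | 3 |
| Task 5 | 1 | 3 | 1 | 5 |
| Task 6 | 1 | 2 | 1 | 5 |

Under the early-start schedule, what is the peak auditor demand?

Early-start schedule: Task 1@1, Task 2@1, Task 3@1, Task 4@1, Task 5@1, Task 6@1.
Load per day: day 1: 18, day 2: 13, day 3: 13, day 4: 0, day 5: 0.
Peak is 18.

18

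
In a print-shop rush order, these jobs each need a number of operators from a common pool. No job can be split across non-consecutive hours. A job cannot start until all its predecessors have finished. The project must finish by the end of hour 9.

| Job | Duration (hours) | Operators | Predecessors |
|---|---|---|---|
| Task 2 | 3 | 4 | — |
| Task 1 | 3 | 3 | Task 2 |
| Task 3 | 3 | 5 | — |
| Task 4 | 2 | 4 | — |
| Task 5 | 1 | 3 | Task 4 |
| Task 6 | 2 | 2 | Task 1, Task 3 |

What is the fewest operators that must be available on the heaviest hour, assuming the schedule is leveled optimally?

8

Early-start (Task 2@1, Task 1@4, Task 3@1, Task 4@1, Task 5@3, Task 6@7) gives peak 13: h1:13  h2:13  h3:12  h4:3  h5:3  h6:3  h7:2  h8:2  h9:0.
Shift Task 3→4.
Schedule Task 2@1, Task 1@4, Task 3@4, Task 4@1, Task 5@3, Task 6@7: h1:8  h2:8  h3:7  h4:8  h5:8  h6:8  h7:2  h8:2  h9:0 — peak 8.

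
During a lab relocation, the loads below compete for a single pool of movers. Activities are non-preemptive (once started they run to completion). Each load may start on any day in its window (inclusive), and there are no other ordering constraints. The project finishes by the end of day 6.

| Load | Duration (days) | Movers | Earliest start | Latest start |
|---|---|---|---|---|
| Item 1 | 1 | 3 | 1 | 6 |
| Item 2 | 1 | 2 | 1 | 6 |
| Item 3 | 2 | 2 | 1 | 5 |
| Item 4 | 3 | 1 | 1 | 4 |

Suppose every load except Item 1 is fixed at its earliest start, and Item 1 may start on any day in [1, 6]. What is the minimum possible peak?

5

Item 1@1: d1:8  d2:3  d3:1  d4:0  d5:0  d6:0 → peak 8
Item 1@2: d1:5  d2:6  d3:1  d4:0  d5:0  d6:0 → peak 6
Item 1@3: d1:5  d2:3  d3:4  d4:0  d5:0  d6:0 → peak 5
Item 1@4: d1:5  d2:3  d3:1  d4:3  d5:0  d6:0 → peak 5
Item 1@5: d1:5  d2:3  d3:1  d4:0  d5:3  d6:0 → peak 5
Item 1@6: d1:5  d2:3  d3:1  d4:0  d5:0  d6:3 → peak 5
Best is Item 1@3, peak 5.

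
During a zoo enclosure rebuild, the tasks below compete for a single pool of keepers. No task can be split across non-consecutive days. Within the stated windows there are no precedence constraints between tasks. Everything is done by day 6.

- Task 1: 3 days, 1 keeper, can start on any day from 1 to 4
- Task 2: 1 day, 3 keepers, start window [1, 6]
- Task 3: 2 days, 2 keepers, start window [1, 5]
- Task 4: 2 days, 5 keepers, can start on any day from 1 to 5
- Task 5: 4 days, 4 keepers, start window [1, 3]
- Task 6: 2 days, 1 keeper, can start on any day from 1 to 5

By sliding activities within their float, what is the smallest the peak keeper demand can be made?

Early-start (Task 1@1, Task 2@1, Task 3@1, Task 4@1, Task 5@1, Task 6@1) gives peak 16: d1:16  d2:13  d3:5  d4:4  d5:0  d6:0.
Shift Task 2→4, Task 4→5, Task 6→5.
Schedule Task 1@1, Task 2@4, Task 3@1, Task 4@5, Task 5@1, Task 6@5: d1:7  d2:7  d3:5  d4:7  d5:6  d6:6 — peak 7.
Total keeper-days = 38 over 6 days ⇒ peak ≥ ⌈38/6⌉ = 7, so 7 is optimal.

7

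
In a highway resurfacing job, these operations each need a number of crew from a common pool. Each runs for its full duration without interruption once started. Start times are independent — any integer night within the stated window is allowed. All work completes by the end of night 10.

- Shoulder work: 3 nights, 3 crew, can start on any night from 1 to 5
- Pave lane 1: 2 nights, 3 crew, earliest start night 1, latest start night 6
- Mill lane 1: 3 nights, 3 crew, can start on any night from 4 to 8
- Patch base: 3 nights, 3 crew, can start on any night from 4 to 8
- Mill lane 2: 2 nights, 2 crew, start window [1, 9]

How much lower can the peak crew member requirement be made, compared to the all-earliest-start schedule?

2

Early-start peak: n1:8  n2:8  n3:3  n4:6  n5:6  n6:6  n7:0  n8:0  n9:0  n10:0 ⇒ 8.
Leveled (Shoulder work@1, Pave lane 1@1, Mill lane 1@4, Patch base@4, Mill lane 2@7): n1:6  n2:6  n3:3  n4:6  n5:6  n6:6  n7:2  n8:2  n9:0  n10:0 ⇒ 6.
Reduction 8 − 6 = 2.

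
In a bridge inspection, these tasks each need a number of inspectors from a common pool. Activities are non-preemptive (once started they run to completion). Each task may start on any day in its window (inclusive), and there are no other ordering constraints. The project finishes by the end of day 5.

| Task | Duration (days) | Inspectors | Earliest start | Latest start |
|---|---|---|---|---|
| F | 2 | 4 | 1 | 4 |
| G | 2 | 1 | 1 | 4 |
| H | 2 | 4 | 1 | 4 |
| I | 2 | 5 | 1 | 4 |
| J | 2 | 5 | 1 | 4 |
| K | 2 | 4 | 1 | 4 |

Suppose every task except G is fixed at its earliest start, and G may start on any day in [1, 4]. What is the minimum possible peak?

22

G@1: d1:23  d2:23  d3:0  d4:0  d5:0 → peak 23
G@2: d1:22  d2:23  d3:1  d4:0  d5:0 → peak 23
G@3: d1:22  d2:22  d3:1  d4:1  d5:0 → peak 22
G@4: d1:22  d2:22  d3:0  d4:1  d5:1 → peak 22
Best is G@3, peak 22.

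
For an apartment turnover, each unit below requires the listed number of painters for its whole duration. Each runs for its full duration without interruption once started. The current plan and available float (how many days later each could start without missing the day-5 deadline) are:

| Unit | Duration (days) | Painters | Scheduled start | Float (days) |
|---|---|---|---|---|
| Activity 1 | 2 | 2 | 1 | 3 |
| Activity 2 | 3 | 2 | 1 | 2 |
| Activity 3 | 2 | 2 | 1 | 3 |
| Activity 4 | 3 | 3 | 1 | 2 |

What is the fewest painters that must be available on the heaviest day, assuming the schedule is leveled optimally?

5

Early-start (Activity 1@1, Activity 2@1, Activity 3@1, Activity 4@1) gives peak 9: d1:9  d2:9  d3:5  d4:0  d5:0.
Shift Activity 3→4, Activity 4→3.
Schedule Activity 1@1, Activity 2@1, Activity 3@4, Activity 4@3: d1:4  d2:4  d3:5  d4:5  d5:5 — peak 5.
Total painter-days = 23 over 5 days ⇒ peak ≥ ⌈23/5⌉ = 5, so 5 is optimal.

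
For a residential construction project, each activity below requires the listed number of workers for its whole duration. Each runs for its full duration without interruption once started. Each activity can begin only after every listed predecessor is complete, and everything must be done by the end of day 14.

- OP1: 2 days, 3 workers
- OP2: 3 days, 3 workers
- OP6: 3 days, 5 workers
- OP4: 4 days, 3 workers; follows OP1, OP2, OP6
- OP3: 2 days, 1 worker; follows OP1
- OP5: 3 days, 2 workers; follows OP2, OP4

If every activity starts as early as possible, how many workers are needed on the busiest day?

11

Early-start schedule: OP1@1, OP2@1, OP6@1, OP4@4, OP3@3, OP5@8.
Load per day: day 1: 11, day 2: 11, day 3: 9, day 4: 4, day 5: 3, day 6: 3, day 7: 3, day 8: 2, day 9: 2, day 10: 2, day 11: 0, day 12: 0, day 13: 0, day 14: 0.
Peak is 11.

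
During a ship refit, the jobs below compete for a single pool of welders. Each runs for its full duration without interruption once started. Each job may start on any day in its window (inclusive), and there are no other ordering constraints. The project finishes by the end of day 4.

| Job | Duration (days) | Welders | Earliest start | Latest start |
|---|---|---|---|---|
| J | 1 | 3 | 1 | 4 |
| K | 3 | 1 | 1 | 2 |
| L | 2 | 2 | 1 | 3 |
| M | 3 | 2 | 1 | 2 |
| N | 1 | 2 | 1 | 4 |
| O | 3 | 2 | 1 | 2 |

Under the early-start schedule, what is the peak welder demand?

12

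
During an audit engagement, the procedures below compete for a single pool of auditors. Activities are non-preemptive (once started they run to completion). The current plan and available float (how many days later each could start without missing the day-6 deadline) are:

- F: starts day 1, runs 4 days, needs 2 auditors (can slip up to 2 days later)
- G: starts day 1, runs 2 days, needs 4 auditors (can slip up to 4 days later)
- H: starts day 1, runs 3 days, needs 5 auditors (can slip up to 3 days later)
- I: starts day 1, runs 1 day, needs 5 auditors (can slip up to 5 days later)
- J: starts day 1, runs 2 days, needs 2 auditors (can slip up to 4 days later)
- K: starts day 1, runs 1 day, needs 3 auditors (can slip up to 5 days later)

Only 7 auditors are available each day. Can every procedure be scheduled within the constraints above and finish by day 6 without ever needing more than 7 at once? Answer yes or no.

no

Total auditor-days = 43; over 6 days the average is 43/6 > 7, so some day must exceed 7.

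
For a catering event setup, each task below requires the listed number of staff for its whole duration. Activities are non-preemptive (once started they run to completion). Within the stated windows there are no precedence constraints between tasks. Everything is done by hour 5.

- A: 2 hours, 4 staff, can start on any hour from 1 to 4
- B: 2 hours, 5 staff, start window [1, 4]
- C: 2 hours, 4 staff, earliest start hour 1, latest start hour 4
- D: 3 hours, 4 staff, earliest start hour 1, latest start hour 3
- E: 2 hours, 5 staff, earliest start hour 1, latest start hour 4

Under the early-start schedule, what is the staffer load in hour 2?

22

At early start, hour 2 has: A, B, C, D, E.
Demand: 4 + 5 + 4 + 4 + 5 = 22.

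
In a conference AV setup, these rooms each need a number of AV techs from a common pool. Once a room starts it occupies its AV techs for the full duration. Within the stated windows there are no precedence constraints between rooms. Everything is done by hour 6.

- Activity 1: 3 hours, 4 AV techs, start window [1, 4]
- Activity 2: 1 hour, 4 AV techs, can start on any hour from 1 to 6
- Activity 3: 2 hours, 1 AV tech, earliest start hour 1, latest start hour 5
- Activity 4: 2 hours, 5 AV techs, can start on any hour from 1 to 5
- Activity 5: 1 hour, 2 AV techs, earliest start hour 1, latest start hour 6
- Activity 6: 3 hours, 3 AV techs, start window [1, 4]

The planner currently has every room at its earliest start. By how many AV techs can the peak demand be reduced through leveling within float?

12

Early-start peak: h1:19  h2:13  h3:7  h4:0  h5:0  h6:0 ⇒ 19.
Leveled (Activity 1@1, Activity 2@4, Activity 3@4, Activity 4@5, Activity 5@4, Activity 6@1): h1:7  h2:7  h3:7  h4:7  h5:6  h6:5 ⇒ 7.
Reduction 19 − 7 = 12.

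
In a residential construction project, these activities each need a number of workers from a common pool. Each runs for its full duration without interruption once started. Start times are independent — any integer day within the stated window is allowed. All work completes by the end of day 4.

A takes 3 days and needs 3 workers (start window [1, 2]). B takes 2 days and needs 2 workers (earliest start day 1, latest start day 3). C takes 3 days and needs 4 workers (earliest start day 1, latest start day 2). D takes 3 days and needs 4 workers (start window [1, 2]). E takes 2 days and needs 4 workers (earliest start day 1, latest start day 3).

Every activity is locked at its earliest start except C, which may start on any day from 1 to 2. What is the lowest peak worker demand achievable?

C@1: d1:17  d2:17  d3:11  d4:0 → peak 17
C@2: d1:13  d2:17  d3:11  d4:4 → peak 17
Best is C@1, peak 17.

17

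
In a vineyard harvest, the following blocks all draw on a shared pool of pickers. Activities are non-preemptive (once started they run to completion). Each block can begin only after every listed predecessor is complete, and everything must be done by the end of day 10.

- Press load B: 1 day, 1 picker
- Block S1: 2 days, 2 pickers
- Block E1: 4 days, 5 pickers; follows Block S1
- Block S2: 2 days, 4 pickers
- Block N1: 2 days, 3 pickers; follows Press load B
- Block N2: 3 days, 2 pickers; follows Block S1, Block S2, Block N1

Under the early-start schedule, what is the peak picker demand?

9

Early-start schedule: Press load B@1, Block S1@1, Block E1@3, Block S2@1, Block N1@2, Block N2@4.
Load per day: day 1: 7, day 2: 9, day 3: 8, day 4: 7, day 5: 7, day 6: 7, day 7: 0, day 8: 0, day 9: 0, day 10: 0.
Peak is 9.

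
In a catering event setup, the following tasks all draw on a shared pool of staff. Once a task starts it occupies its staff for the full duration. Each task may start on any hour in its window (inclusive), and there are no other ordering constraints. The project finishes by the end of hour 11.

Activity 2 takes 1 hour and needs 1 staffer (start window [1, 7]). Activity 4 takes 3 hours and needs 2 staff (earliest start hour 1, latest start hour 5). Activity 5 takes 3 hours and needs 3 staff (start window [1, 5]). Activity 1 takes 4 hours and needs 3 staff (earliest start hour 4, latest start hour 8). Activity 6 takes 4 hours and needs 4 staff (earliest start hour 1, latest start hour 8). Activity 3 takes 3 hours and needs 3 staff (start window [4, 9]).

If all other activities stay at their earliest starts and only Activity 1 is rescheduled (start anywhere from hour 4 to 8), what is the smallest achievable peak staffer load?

10

Activity 1@4: h1:10  h2:9  h3:9  h4:10  h5:6  h6:6  h7:3  h8:0  h9:0  h10:0  h11:0 → peak 10
Activity 1@5: h1:10  h2:9  h3:9  h4:7  h5:6  h6:6  h7:3  h8:3  h9:0  h10:0  h11:0 → peak 10
Activity 1@6: h1:10  h2:9  h3:9  h4:7  h5:3  h6:6  h7:3  h8:3  h9:3  h10:0  h11:0 → peak 10
Activity 1@7: h1:10  h2:9  h3:9  h4:7  h5:3  h6:3  h7:3  h8:3  h9:3  h10:3  h11:0 → peak 10
Activity 1@8: h1:10  h2:9  h3:9  h4:7  h5:3  h6:3  h7:0  h8:3  h9:3  h10:3  h11:3 → peak 10
Best is Activity 1@4, peak 10.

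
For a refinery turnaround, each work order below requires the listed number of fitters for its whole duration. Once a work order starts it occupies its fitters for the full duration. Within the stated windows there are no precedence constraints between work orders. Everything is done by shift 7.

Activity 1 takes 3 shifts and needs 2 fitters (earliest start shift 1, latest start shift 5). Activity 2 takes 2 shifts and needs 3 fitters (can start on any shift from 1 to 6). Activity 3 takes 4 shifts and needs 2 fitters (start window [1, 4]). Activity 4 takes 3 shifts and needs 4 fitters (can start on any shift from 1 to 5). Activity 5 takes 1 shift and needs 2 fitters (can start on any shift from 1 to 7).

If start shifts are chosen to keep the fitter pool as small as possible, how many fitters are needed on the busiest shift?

6

Early-start (Activity 1@1, Activity 2@1, Activity 3@1, Activity 4@1, Activity 5@1) gives peak 13: s1:13  s2:11  s3:8  s4:2  s5:0  s6:0  s7:0.
Shift Activity 3→3, Activity 4→4, Activity 5→3.
Schedule Activity 1@1, Activity 2@1, Activity 3@3, Activity 4@4, Activity 5@3: s1:5  s2:5  s3:6  s4:6  s5:6  s6:6  s7:0 — peak 6.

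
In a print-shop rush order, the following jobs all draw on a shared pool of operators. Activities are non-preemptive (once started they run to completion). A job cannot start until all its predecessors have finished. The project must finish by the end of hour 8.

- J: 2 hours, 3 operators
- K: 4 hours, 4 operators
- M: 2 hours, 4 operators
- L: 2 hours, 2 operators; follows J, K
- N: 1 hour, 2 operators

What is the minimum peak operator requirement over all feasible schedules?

6

Early-start (J@1, K@1, M@1, L@5, N@1) gives peak 13: h1:13  h2:11  h3:4  h4:4  h5:2  h6:2  h7:0  h8:0.
Shift K→3, M→7, L→7.
Schedule J@1, K@3, M@7, L@7, N@1: h1:5  h2:3  h3:4  h4:4  h5:4  h6:4  h7:6  h8:6 — peak 6.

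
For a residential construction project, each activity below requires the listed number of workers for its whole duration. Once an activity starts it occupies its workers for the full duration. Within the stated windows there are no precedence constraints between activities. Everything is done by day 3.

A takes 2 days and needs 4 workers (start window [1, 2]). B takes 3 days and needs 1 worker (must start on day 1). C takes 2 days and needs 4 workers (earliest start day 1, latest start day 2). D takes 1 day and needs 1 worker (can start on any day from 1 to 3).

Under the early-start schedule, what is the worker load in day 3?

1

At early start, day 3 has: B.
Demand: 1 = 1.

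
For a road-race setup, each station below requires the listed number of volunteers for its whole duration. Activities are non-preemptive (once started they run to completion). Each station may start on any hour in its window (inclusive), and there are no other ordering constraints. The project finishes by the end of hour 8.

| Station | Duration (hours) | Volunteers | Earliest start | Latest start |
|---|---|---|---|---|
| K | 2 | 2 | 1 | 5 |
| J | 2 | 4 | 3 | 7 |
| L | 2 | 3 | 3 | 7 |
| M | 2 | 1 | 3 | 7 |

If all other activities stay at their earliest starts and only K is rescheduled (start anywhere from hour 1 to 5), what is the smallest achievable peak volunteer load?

K@1: h1:2  h2:2  h3:8  h4:8  h5:0  h6:0  h7:0  h8:0 → peak 8
K@2: h1:0  h2:2  h3:10  h4:8  h5:0  h6:0  h7:0  h8:0 → peak 10
K@3: h1:0  h2:0  h3:10  h4:10  h5:0  h6:0  h7:0  h8:0 → peak 10
K@4: h1:0  h2:0  h3:8  h4:10  h5:2  h6:0  h7:0  h8:0 → peak 10
K@5: h1:0  h2:0  h3:8  h4:8  h5:2  h6:2  h7:0  h8:0 → peak 8
Best is K@1, peak 8.

8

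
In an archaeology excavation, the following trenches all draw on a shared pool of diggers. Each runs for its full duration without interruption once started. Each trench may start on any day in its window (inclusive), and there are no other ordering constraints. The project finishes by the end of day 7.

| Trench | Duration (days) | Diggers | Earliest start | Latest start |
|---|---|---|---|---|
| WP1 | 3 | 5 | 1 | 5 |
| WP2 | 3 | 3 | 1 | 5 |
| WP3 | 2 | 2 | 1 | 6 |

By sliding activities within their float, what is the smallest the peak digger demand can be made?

Early-start (WP1@1, WP2@1, WP3@1) gives peak 10: d1:10  d2:10  d3:8  d4:0  d5:0  d6:0  d7:0.
Shift WP2→4, WP3→4.
Schedule WP1@1, WP2@4, WP3@4: d1:5  d2:5  d3:5  d4:5  d5:5  d6:3  d7:0 — peak 5.

5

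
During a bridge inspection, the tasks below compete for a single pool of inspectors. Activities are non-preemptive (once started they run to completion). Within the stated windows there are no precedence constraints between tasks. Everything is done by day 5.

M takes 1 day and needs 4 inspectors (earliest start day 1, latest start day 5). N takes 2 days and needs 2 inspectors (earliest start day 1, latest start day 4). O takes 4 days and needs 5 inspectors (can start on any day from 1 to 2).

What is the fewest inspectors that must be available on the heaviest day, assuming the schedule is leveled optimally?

7

Early-start (M@1, N@1, O@1) gives peak 11: d1:11  d2:7  d3:5  d4:5  d5:0.
Shift O→2.
Schedule M@1, N@1, O@2: d1:6  d2:7  d3:5  d4:5  d5:5 — peak 7.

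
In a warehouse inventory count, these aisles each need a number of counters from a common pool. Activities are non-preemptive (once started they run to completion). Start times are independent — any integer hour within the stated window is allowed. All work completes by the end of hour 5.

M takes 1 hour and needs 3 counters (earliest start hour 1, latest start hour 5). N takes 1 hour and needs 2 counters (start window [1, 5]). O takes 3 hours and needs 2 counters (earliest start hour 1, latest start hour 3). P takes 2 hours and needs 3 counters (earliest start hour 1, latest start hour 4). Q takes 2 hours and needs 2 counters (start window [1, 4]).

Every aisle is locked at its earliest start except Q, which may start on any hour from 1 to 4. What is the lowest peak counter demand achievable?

10

Q@1: h1:12  h2:7  h3:2  h4:0  h5:0 → peak 12
Q@2: h1:10  h2:7  h3:4  h4:0  h5:0 → peak 10
Q@3: h1:10  h2:5  h3:4  h4:2  h5:0 → peak 10
Q@4: h1:10  h2:5  h3:2  h4:2  h5:2 → peak 10
Best is Q@2, peak 10.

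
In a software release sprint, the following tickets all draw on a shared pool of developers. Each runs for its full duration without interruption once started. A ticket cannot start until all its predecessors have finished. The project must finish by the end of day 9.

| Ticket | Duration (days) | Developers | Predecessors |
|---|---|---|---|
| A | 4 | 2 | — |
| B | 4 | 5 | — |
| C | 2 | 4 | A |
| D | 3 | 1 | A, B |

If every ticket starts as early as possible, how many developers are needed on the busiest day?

Early-start schedule: A@1, B@1, C@5, D@5.
Load per day: day 1: 7, day 2: 7, day 3: 7, day 4: 7, day 5: 5, day 6: 5, day 7: 1, day 8: 0, day 9: 0.
Peak is 7.

7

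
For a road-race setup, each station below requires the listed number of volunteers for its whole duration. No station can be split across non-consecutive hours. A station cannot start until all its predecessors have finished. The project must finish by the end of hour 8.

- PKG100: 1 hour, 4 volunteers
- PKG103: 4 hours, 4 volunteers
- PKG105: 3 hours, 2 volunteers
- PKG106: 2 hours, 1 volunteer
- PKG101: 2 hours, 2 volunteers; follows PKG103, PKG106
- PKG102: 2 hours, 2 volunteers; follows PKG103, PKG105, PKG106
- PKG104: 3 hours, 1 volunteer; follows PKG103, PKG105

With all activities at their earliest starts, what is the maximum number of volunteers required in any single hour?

11

Early-start schedule: PKG100@1, PKG103@1, PKG105@1, PKG106@1, PKG101@5, PKG102@5, PKG104@5.
Load per hour: hour 1: 11, hour 2: 7, hour 3: 6, hour 4: 4, hour 5: 5, hour 6: 5, hour 7: 1, hour 8: 0.
Peak is 11.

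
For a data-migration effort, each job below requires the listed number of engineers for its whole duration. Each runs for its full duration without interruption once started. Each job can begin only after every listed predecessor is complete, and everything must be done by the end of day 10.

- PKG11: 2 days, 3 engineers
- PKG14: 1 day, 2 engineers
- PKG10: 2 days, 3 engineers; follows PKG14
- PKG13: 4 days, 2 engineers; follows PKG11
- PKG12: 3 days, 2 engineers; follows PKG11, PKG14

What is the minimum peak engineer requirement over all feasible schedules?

Early-start (PKG11@1, PKG14@1, PKG10@2, PKG13@3, PKG12@3) gives peak 7: d1:5  d2:6  d3:7  d4:4  d5:4  d6:2  d7:0  d8:0  d9:0  d10:0.
Shift PKG14→3, PKG10→4, PKG13→6, PKG12→6.
Schedule PKG11@1, PKG14@3, PKG10@4, PKG13@6, PKG12@6: d1:3  d2:3  d3:2  d4:3  d5:3  d6:4  d7:4  d8:4  d9:2  d10:0 — peak 4.

4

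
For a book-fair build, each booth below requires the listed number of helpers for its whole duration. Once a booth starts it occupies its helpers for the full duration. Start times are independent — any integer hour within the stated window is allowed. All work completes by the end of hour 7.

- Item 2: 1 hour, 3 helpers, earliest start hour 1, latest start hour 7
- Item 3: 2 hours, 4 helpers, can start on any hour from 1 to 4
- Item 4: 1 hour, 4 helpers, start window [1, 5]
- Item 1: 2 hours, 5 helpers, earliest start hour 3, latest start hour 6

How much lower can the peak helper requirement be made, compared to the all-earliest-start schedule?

6

Early-start peak: h1:11  h2:4  h3:5  h4:5  h5:0  h6:0  h7:0 ⇒ 11.
Leveled (Item 2@1, Item 3@2, Item 4@4, Item 1@5): h1:3  h2:4  h3:4  h4:4  h5:5  h6:5  h7:0 ⇒ 5.
Reduction 11 − 5 = 6.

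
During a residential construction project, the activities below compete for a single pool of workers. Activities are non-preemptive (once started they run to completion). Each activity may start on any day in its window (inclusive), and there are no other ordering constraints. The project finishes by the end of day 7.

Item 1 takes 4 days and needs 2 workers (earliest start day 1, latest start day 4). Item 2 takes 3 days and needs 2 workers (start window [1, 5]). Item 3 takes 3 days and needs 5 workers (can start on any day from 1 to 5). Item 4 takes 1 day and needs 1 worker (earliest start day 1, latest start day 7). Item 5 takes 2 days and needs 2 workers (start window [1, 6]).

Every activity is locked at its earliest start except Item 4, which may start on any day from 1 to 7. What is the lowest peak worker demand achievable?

11

Item 4@1: d1:12  d2:11  d3:9  d4:2  d5:0  d6:0  d7:0 → peak 12
Item 4@2: d1:11  d2:12  d3:9  d4:2  d5:0  d6:0  d7:0 → peak 12
Item 4@3: d1:11  d2:11  d3:10  d4:2  d5:0  d6:0  d7:0 → peak 11
Item 4@4: d1:11  d2:11  d3:9  d4:3  d5:0  d6:0  d7:0 → peak 11
Item 4@5: d1:11  d2:11  d3:9  d4:2  d5:1  d6:0  d7:0 → peak 11
Item 4@6: d1:11  d2:11  d3:9  d4:2  d5:0  d6:1  d7:0 → peak 11
Item 4@7: d1:11  d2:11  d3:9  d4:2  d5:0  d6:0  d7:1 → peak 11
Best is Item 4@3, peak 11.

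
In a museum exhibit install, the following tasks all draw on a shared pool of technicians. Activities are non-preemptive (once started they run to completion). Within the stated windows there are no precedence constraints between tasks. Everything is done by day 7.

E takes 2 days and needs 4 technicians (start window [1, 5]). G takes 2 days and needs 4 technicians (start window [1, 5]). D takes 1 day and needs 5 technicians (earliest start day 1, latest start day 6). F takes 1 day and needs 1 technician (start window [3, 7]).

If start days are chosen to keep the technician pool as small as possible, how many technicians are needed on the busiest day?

5

Early-start (E@1, G@1, D@1, F@3) gives peak 13: d1:13  d2:8  d3:1  d4:0  d5:0  d6:0  d7:0.
Shift G→3, D→5.
Schedule E@1, G@3, D@5, F@3: d1:4  d2:4  d3:5  d4:4  d5:5  d6:0  d7:0 — peak 5.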